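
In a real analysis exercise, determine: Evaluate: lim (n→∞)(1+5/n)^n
This is the definition of e^5: lim(1+5/n)^n=e^5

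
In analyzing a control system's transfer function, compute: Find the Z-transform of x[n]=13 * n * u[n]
Z{n*u[n]}=z/(z-1)^2
By linearity: Z{13*n*u[n]}=13z/(z-1)^2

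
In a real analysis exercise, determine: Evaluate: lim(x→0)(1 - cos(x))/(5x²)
Using 1-cos(u) ≈ u²/2 for small u:
(1-cos(x)) ≈ (x)²/2=1x²/2
So limit=1/(2·5)=1/10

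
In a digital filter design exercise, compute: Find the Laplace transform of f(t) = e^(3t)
L{e^(at)} = 1/(s-a)
L{e^(3t)} = 1/(s-3)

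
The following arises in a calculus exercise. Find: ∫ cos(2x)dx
Using substitution u = 2x: ∫ cos(u) du/2 = sin(u)/2 + C

Answer: (1/2)sin(2x) + C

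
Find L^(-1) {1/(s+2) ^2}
L^(-1){1/(s-a)^n}=t^(n-1)·e^(at)/(n-1)!
Here a=-2, n=2: t^1·e^(-2t)/1

Answer: t·e^(-2t)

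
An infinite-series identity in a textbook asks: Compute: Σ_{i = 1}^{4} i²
Using formula: Σ i^2=n(n + 1)(2n + 1)/6=4·5·9/6=30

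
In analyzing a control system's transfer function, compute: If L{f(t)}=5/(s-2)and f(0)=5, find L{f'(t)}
L{f'(t)}=s·F(s) - f(0)=5s/(s-2) - 5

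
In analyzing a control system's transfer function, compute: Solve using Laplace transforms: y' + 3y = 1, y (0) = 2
Take L of both sides: sY(s)-2+3Y(s) = 1/s
Y(s)(s+3) = 1/s+2
Y(s) = 1/(s(s+3))+2/(s+3)
Partial fractions: 1/(s(s+3)) = (1/3)/s - (1/3)/(s+3)
So Y(s) = (1/3)/s+(5/3)/(s+3)
Inverse transform (L^(-1){1/s} = 1, L^(-1){1/(s+3)} = e^(-3t)):

Answer: y(t) = 1/3+(5/3)·e^(-3t)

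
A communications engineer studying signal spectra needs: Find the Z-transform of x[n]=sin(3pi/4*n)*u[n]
Z{sin(w0 * n) * u[n]}=z * sin(w0)/(z^2 - 2z * cos(w0) + 1)
With w0=3pi/4: X(z)=z * sin(3pi/4)/(z^2 - 2z * cos(3pi/4) + 1)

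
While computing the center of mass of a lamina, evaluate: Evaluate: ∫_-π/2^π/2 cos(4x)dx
Antiderivative: sin(4x)/4
Evaluate at bounds: [sin(4·π/2)/4] - [sin(4·-π/2)/4]
= ((0) - (0))/4 = 0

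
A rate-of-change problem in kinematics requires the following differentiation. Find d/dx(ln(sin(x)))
Chain rule: d/dx[ln(u)]=u'/u where u=sin(x)
u'=cos(x)

Answer: (cos(x))/(sin(x))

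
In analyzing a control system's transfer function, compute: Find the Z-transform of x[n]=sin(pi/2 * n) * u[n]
Z{sin(w0*n)*u[n]} = z*sin(w0)/(z^2 - 2z*cos(w0) + 1)
With w0 = pi/2: X(z) = z*sin(pi/2)/(z^2 - 2z*cos(pi/2) + 1)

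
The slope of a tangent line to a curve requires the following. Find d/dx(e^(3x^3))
Chain rule: d/dx[e^u] = e^u · u' where u = 3x^3
u' = 9x^2

Answer: 9x^2·e^(3x^3)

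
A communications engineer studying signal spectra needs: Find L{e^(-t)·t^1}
First shifting: L{e^(at)f(t)} = F(s-a)
L{t^1} = 1/s^2
Shift s → s + 1: 1/(s + 1)^2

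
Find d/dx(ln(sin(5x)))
Chain rule: d/dx[ln(u)] = u'/u where u = sin(5x)
u' = 5cos(5x)

Answer: (5cos(5x))/(sin(5x))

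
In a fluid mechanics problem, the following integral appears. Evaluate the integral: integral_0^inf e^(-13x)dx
integral_0^inf e^(-13x) dx = [-1/13*e^(-13x)]_0^inf
= 0 - (-1/13) = 1/13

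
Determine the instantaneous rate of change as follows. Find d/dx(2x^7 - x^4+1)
Power rule: d/dx(ax^n) = n·a·x^(n-1)
Term by term: 14·x^6 - 4·x^3

Answer: 14x^6 - 4x^3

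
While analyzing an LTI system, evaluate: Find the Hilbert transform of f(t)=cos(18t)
The Hilbert transform shifts each frequency component by -pi/2.
H{cos(wt)} = sin(wt)
With w = 18: H{cos(18t)} = sin(18t)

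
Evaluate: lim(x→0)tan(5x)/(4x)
tan(u) ≈ u for small u:
tan(5x)/(4x) ≈ 5x/(4x) = 5/4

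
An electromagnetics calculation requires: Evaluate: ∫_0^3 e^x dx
Antiderivative: e^x
Evaluate: (e^3-1)

Answer: e^3-1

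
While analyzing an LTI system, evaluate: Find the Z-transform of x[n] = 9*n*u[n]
Z{n*u[n]}=z/(z-1)^2
By linearity: Z{9*n*u[n]}=9z/(z-1)^2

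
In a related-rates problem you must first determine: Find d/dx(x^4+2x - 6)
Power rule: d/dx(ax^n) = n·a·x^(n-1)
Term by term: 4·x^3 + 2

Answer: 4x^3 + 2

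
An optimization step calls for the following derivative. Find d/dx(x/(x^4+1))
Quotient rule: (f/g)'=(f'g - fg')/g²
f=x, f'=1
g=x^4 + 1, g'=4x^3

Answer: (1·(x^4 + 1) - 4x^4)/(x^4 + 1)²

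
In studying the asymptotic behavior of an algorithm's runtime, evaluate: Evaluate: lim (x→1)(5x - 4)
Polynomial is continuous, so substitute x=1:
5·1-4=1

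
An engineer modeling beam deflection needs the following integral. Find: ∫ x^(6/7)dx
Power rule: ∫ x^(6/7) dx = x^(13/7)/(13/7)+C

Answer: (7/13)·x^(13/7)+C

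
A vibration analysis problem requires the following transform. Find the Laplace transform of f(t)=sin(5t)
L{sin(wt)}=w/(s²+w²)
L{sin(5t)}=5/(s²+25)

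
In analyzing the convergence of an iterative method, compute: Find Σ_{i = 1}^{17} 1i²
= 1·n(n + 1)(2n + 1)/6 = 1·17·18·35/6 = 1785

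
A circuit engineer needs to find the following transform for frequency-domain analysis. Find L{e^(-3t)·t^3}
First shifting: L{e^(at)f(t)}=F(s-a)
L{t^3}=6/s^4
Shift s → s+3: 6/(s+3)^4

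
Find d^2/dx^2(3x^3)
Apply power rule 2 times:
d^1: 9x^2
d^2: 18x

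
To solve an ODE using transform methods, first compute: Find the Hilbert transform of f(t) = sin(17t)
The Hilbert transform shifts each frequency component by -pi/2.
H{sin(wt)}=-cos(wt)
With w=17: H{sin(17t)}=-cos(17t)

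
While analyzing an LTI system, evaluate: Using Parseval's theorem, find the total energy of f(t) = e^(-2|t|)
Parseval's theorem: E=integral |f(t)|^2 dt=(1/2pi) integral |F(omega)|^2 domega
E=integral_{-inf}^{inf} e^(-4|t|) dt=2*integral_0^inf e^(-4t) dt=2/(2*2)=1/2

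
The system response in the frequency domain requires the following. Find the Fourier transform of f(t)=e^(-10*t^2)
The Fourier transform of a Gaussian e^(-a*t^2) is sqrt(pi/a)*e^(-omega^2/(4a)).
With a=10: F(omega)=sqrt(pi/10)*e^(-omega^2/40)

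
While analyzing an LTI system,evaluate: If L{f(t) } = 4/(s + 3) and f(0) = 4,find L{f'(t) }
L{f'(t)}=s·F(s) - f(0)=4s/(s+3)-4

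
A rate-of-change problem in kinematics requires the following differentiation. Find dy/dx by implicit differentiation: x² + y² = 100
Differentiate both sides: 2x+2y·(dy/dx)=0
Solve: dy/dx=-2x/(2y)=-x/y

Answer: dy/dx=-x/y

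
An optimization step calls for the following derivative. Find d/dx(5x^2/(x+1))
Quotient rule: (f/g)'=(f'g - fg')/g²
f=5x^2, f'=10x
g=x+1, g'=1

Answer: (10x·(x+1)-5x^2)/(x+1)²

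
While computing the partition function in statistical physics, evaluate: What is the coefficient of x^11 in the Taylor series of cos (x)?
cos(x) has only even powers. Coefficient of x^11 = 0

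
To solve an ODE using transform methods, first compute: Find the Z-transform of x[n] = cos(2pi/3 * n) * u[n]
Z{cos(w0*n)*u[n]}=z(z - cos(w0))/(z^2 - 2z*cos(w0) + 1)
With w0=2pi/3: X(z)=z(z - cos(2pi/3))/(z^2 - 2z*cos(2pi/3) + 1)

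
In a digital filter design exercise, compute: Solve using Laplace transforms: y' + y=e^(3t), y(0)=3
Take L: sY - 3+Y = 1/(s-3)
Y(s+1) = 1/(s-3)+3
Y = 1/((s-3)(s+1))+3/(s+1)
Partial fractions: 1/((s-3)(s+1)) = (1/4)/(s-3) - (1/4)/(s+1)
So Y = (1/4)/(s-3)+(11/4)/(s+1)
Inverse Laplace transform (L^(-1){1/(s-3)} = e^(3t), L^(-1){1/(s+1)} = e^(-t)):

Answer: y(t) = (1/4)·e^(3t)+(11/4)·e^(-t)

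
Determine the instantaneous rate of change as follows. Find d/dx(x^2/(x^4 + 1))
Quotient rule: (f/g)'=(f'g - fg')/g²
f=x^2, f'=2x
g=x^4 + 1, g'=4x^3

Answer: (2x·(x^4 + 1) - 4x^5)/(x^4 + 1)²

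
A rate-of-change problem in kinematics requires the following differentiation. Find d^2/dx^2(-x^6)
Apply power rule 2 times:
d^1: -6x^5
d^2: -30x^4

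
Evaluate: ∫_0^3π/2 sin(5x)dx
Antiderivative: -cos(5x)/5
Evaluate at bounds: [-cos(5·3π/2)/5] - [-cos(5·0)/5]
=(-(0) + (1))/5=1/5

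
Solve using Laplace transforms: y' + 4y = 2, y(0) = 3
Take L of both sides: sY(s)-3+4Y(s)=2/s
Y(s)(s+4)=2/s+3
Y(s)=2/(s(s+4))+3/(s+4)
Partial fractions: 2/(s(s+4))=(1/2)/s - (1/2)/(s+4)
So Y(s)=(1/2)/s+(5/2)/(s+4)
Inverse transform (L^(-1){1/s}=1, L^(-1){1/(s+4)}=e^(-4t)):

Answer: y(t)=1/2+(5/2)·e^(-4t)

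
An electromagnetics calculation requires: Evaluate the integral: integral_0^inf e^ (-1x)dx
integral_0^inf e^(-1x) dx = [-1/1*e^(-1x)]_0^inf
= 0 - (-1/1) = 1/1

Answer: 1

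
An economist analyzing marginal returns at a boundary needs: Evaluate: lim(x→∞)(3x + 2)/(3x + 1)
Divide numerator and denominator by x:
lim (3 + 2/x)/(3 + 1/x)=1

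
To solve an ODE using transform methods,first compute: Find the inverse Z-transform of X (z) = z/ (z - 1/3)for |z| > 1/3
Standard pair: z/(z-a) <-> a^n * u[n] for causal signals
With a=1/3: x[n]=(1/3)^n * u[n]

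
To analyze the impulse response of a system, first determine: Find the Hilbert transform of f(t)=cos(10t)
The Hilbert transform shifts each frequency component by -pi/2.
H{cos(wt)} = sin(wt)
With w = 10: H{cos(10t)} = sin(10t)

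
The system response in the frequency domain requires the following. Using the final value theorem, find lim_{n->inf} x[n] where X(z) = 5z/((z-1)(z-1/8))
Final value theorem: lim x[n] = lim_{z->1} (z-1)*X(z)
(z-1)*X(z) = 5z/(z-1/8)
As z->1: 5/(1-1/8) = 5/(7/8) = 40/7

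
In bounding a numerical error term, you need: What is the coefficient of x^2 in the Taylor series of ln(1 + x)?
ln(1 + x) = Σ (-1)^(n + 1) x^n/n
Coefficient of x^2 = (-1)^3/2 = -1/2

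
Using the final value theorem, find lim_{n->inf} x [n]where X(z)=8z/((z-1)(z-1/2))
Final value theorem: lim x[n] = lim_{z->1} (z-1)*X(z)
(z-1)*X(z) = 8z/(z-1/2)
As z->1: 8/(1-1/2) = 8/(1/2) = 16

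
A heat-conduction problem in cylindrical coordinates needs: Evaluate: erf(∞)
erf(∞)=1 (the error function converges to 1)

Answer: 1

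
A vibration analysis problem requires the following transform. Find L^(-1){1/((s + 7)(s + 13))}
Partial fractions: 1/((s + 7)(s + 13)) = A/(s + 7) + B/(s + 13)
Cover-up: A = 1/(s + 13)|_{s = -7} = 1/6; B = 1/(s + 7)|_{s = -13} = -1/6
L^(-1) = (1/6)e^(-7t) - (1/6)e^(-13t)

Answer: (1/6)(e^(-7t) - e^(-13t))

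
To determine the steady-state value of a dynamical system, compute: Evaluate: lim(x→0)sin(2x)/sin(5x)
sin(u) ≈ u for small u:
sin(2x)/sin(5x) ≈ 2x/(5x) = 2/5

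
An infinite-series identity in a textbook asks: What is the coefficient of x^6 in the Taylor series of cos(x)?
cos(x)=Σ (-1)^k x^(2k)/(2k)!
For x^6: (-1)^3/6!=-1/720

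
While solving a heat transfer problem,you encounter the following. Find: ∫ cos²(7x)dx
Using identity cos²(u) = (1+cos(2u))/2:
∫ (1+cos(14x))/2 dx = x/2+sin(14x)/28+C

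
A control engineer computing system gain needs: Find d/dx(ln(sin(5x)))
Chain rule: d/dx[ln(u)]=u'/u where u=sin(5x)
u'=5cos(5x)

Answer: (5cos(5x))/(sin(5x))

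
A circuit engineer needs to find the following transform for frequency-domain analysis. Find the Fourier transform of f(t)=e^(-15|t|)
Using the standard pair: F{e^(-a|t|)}=2a/(a^2+omega^2)
With a=15: F(omega)=30/(225+omega^2)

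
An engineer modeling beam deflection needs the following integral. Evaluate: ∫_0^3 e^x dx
Antiderivative: e^x
Evaluate: (e^3-1)

Answer: e^3-1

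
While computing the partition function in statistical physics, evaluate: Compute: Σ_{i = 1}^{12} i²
Using formula: Σ i^2=n(n+1)(2n+1)/6=12·13·25/6=650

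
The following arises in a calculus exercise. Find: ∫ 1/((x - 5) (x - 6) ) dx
Partial fractions: 1/((x-5)(x-6))=A/(x-5)+B/(x-6)
A=-1, B=1
∫ [-1· 1/(x-5)+1· 1/(x-6)] dx
=(1)[ln|x-6| - ln|x-5|]+C

Answer: ln|(x-6)/(x-5)|+C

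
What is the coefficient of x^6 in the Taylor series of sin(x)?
sin(x) has only odd powers. Coefficient of x^6=0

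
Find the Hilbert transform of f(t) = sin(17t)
The Hilbert transform shifts each frequency component by -pi/2.
H{sin(wt)} = -cos(wt)
With w = 17: H{sin(17t)} = -cos(17t)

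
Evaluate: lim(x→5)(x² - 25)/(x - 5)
Factor: (x² - 25)=(x-5)(x+5)
Cancel (x-5): lim(x→5) (x+5)=10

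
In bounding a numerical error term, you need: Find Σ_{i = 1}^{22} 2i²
=2·n(n + 1)(2n + 1)/6=2·22·23·45/6=7590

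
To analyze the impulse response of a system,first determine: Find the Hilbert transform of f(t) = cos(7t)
The Hilbert transform shifts each frequency component by -pi/2.
H{cos(wt)} = sin(wt)
With w = 7: H{cos(7t)} = sin(7t)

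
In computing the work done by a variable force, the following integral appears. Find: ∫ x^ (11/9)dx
Power rule: ∫ x^(11/9) dx=x^(20/9)/(20/9) + C

Answer: (9/20)·x^(20/9) + C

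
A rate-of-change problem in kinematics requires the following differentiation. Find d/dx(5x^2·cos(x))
Product rule: (fg)' = f'g + fg'
f = 5x^2, f' = 10x
g = cos(x), g' = -sin(x)

Answer: 10x·cos(x) - 5x^2·sin(x)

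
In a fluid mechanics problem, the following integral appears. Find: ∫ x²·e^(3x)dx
Integration by parts twice:
First: u=x², dv=e^(3x) dx => x²e^(3x)/3 - (2/3)∫ xe^(3x) dx
Second (∫ xe^(3x) dx): xe^(3x)/3 - e^(3x)/9
Combining: e^(3x)(x²/3 - 2x/9 + 2/27) + C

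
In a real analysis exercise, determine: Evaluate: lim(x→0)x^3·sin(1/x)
Squeeze theorem: -|x^3| ≤ x^3·sin(1/x) ≤ |x^3|
Since x^3 → 0 as x → 0, by squeeze theorem the limit is 0

Answer: 0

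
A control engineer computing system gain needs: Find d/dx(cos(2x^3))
Chain rule: d/dx[cos(u)] = -sin(u)·u' where u = 2x^3
u' = 6x^2

Answer: -6x^2·sin(2x^3)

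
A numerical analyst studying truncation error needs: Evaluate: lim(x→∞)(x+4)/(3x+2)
Divide numerator and denominator by x:
lim (1+4/x)/(3+2/x) = 1/3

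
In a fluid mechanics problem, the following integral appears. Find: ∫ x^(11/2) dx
Power rule: ∫ x^(11/2) dx = x^(13/2)/(13/2)+C

Answer: (2/13)·x^(13/2)+C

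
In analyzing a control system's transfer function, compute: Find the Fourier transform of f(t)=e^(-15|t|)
Using the standard pair: F{e^(-a|t|)} = 2a/(a^2+omega^2)
With a = 15: F(omega) = 30/(225+omega^2)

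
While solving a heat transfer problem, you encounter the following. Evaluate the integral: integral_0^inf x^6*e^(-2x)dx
This is a Gamma integral. Substitute u=2x (du=2 dx):
integral_0^inf x^6*e^(-2x) dx=(1/2^7) integral_0^inf u^6*e^(-u) du
=Gamma(7)/2^7=6!/2^7=720/128

Answer: 45/8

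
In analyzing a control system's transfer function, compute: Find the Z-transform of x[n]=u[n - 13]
Using the time-shift property: Z{u[n-13]} = z^(-13) * z/(z-1)
= z^(-12)/(z-1)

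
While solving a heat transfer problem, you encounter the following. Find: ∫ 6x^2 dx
Using power rule: ∫ 6x^2 dx=6/3 x^3+C=2x^3+C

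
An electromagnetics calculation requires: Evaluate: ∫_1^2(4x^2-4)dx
Step 1: Find antiderivative F(x)=(4/3)x^3-4x
Step 2: F(2) - F(1)=8/3 - (-8/3)=16/3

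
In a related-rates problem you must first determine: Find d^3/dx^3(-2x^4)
Apply power rule 3 times:
d^1: -8x^3
d^2: -24x^2
d^3: -48x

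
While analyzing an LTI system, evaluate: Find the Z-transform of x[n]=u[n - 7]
Using the time-shift property: Z{u[n-7]}=z^(-7) * z/(z-1)
=z^(-6)/(z-1)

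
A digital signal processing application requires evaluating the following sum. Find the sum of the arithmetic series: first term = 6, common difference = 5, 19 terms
Last term: a_n = 6 + (19 - 1)·5 = 96
Sum = n(a_1 + a_n)/2 = 19(6 + 96)/2 = 969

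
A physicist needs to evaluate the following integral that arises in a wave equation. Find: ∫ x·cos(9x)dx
By parts: u=x, dv=cos(9x) dx
du=dx, v=sin(9x)/9
=x·sin(9x)/9+cos(9x)/9²+C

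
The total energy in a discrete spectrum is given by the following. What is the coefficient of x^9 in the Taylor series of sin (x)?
sin(x)=Σ (-1)^k x^(2k + 1)/(2k + 1)!
For x^9: (-1)^4/9!=1/362880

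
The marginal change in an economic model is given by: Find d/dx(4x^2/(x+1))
Quotient rule: (f/g)' = (f'g - fg')/g²
f = 4x^2, f' = 8x
g = x + 1, g' = 1

Answer: (8x·(x + 1) - 4x^2)/(x + 1)²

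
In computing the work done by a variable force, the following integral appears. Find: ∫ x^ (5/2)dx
Power rule: ∫ x^(5/2) dx=x^(7/2)/(7/2)+C

Answer: (2/7)·x^(7/2)+C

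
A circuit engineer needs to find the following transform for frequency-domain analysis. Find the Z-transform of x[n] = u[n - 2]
Using the time-shift property: Z{u[n-2]} = z^(-2) * z/(z-1)
= z^(-1)/(z-1)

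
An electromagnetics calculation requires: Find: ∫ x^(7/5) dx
Power rule: ∫ x^(7/5) dx=x^(12/5)/(12/5)+C

Answer: (5/12)·x^(12/5)+C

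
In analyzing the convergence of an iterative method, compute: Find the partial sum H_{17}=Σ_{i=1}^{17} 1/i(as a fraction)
H_17 = 1+1/2+1/3+...+1/17
= 42142223/12252240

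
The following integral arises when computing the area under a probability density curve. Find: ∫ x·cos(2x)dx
By parts: u=x, dv=cos(2x) dx
du=dx, v=sin(2x)/2
=x·sin(2x)/2 + cos(2x)/2² + C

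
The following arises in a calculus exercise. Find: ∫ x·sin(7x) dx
By parts: u = x, dv = sin(7x) dx
du = dx, v = -cos(7x)/7
= -x·cos(7x)/7 + sin(7x)/7² + C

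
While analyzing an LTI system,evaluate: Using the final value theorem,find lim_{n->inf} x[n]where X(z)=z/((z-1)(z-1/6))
Final value theorem: lim x[n]=lim_{z->1} (z-1)*X(z)
(z-1)*X(z)=z/(z-1/6)
As z->1: 1/(1 - 1/6)=1/(5/6)=6/5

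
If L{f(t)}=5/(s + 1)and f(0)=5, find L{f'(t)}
L{f'(t)}=s·F(s) - f(0)=5s/(s + 1) - 5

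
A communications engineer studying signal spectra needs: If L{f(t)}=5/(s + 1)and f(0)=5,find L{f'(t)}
L{f'(t)} = s·F(s) - f(0) = 5s/(s+1)-5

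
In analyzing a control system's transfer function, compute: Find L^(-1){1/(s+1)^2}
L^(-1){1/(s-a)^n} = t^(n-1)·e^(at)/(n-1)!
Here a = -1, n = 2: t^1·e^(-t)/1

Answer: t·e^(-t)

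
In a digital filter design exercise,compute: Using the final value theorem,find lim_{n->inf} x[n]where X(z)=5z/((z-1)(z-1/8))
Final value theorem: lim x[n]=lim_{z->1} (z-1)*X(z)
(z-1)*X(z)=5z/(z-1/8)
As z->1: 5/(1-1/8)=5/(7/8)=40/7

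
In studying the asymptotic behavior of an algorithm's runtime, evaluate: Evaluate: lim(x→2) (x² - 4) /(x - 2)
Factor: (x² - 4) = (x-2)(x+2)
Cancel (x-2): lim(x→2) (x+2) = 4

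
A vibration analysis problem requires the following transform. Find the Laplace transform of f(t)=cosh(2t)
L{cosh(at)} = s/(s²-a²)
L{cosh(2t)} = s/(s²-4)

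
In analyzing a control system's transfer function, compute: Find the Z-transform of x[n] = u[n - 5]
Using the time-shift property: Z{u[n-5]} = z^(-5)*z/(z-1)
= z^(-4)/(z-1)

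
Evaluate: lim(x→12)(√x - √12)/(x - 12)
Multiply by conjugate (√x + √12)/(√x + √12):
=(x - 12)/((x - 12)(√x + √12))=1/(√x + √12)
As x → 12: 1/(2√12)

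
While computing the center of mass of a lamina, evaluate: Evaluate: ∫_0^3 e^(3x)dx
Antiderivative: (1/3)e^(3x)
Evaluate: (1/3)(e^9 - 1)

Answer: (e^9 - 1)/3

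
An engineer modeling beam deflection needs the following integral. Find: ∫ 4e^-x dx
Since d/dx[e^-x]=- e^-x, we get -4e^-x+C

Answer: -4e^-x+C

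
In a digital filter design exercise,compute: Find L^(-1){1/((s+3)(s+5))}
Partial fractions: 1/((s+3)(s+5)) = A/(s+3)+B/(s+5)
Cover-up: A = 1/(s+5)|_{s = -3} = 1/2; B = 1/(s+3)|_{s = -5} = -1/2
L^(-1) = (1/2)e^(-3t) - (1/2)e^(-5t)

Answer: (1/2)(e^(-3t) - e^(-5t))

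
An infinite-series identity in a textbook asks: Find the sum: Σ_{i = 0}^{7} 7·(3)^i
Geometric series: S=a(1 - r^n)/(1 - r)
a=7, r=3, n=8
S=7(1-6561)/-2=22960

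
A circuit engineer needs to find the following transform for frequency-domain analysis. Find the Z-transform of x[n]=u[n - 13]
Using the time-shift property: Z{u[n-13]} = z^(-13)*z/(z-1)
= z^(-12)/(z-1)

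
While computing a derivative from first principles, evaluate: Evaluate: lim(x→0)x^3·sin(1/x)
Squeeze theorem: -|x^3| ≤ x^3·sin(1/x) ≤ |x^3|
Since x^3 → 0 as x → 0, by squeeze theorem the limit is 0

Answer: 0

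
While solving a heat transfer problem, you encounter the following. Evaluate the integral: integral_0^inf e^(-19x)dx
integral_0^inf e^(-19x) dx=[-1/19*e^(-19x)]_0^inf
=0 - (-1/19)=1/19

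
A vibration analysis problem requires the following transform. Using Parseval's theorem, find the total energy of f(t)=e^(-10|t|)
Parseval's theorem: E = integral |f(t)|^2 dt = (1/2pi) integral |F(omega)|^2 domega
E = integral_{-inf}^{inf} e^(-20|t|) dt = 2*integral_0^inf e^(-20t) dt = 2/(2*10) = 1/10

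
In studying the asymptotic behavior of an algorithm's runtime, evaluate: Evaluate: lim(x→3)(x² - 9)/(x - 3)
Factor: (x² - 9) = (x-3)(x + 3)
Cancel (x-3): lim(x→3) (x + 3) = 6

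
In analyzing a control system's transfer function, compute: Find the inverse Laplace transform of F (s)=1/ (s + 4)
L^(-1){1/(s-a)}=c·e^(at)
Here a=-4, c=1

Answer: e^(-4t)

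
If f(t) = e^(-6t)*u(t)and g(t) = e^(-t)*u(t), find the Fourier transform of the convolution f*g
By the convolution theorem: F{f * g} = F(omega) * G(omega)
F(omega) = 1/(6+j * omega), G(omega) = 1/(1+j * omega)
F{f * g} = 1/((6+j * omega)(1+j * omega))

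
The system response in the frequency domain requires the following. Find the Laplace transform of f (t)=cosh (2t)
L{cosh(at)} = s/(s²-a²)
L{cosh(2t)} = s/(s²-4)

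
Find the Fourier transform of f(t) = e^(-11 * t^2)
The Fourier transform of a Gaussian e^(-a*t^2) is sqrt(pi/a)*e^(-omega^2/(4a)).
With a = 11: F(omega) = sqrt(pi/11)*e^(-omega^2/44)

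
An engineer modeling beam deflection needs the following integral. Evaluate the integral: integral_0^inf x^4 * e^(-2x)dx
This is a Gamma integral. Substitute u = 2x (du = 2 dx):
integral_0^inf x^4*e^(-2x) dx = (1/2^5) integral_0^inf u^4*e^(-u) du
= Gamma(5)/2^5 = 4!/2^5 = 24/32

Answer: 3/4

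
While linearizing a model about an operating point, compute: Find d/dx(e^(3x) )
Chain rule: d/dx[e^u]=e^u · u' where u=3x
u'=3

Answer: 3·e^(3x)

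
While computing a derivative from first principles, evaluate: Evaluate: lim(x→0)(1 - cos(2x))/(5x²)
Using 1-cos(u) ≈ u²/2 for small u:
(1-cos(2x)) ≈ (2x)²/2 = 4x²/2
So limit = 4/(2·5) = 2/5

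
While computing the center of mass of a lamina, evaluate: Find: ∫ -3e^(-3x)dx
Since d/dx[e^(-3x)] = -3e^(-3x), we get 1 e^(-3x) + C

Answer: e^(-3x) + C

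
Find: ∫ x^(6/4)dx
Power rule: ∫ x^(3/2) dx=x^(5/2)/(5/2)+C

Answer: (2/5)·x^(5/2)+C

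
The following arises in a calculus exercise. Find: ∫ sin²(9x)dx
Using identity sin²(u) = (1 - cos(2u))/2:
∫ (1 - cos(18x))/2 dx = x/2 - sin(18x)/36+C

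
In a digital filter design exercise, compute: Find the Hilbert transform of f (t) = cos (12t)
The Hilbert transform shifts each frequency component by -pi/2.
H{cos(wt)} = sin(wt)
With w = 12: H{cos(12t)} = sin(12t)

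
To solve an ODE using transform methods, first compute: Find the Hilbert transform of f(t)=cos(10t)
The Hilbert transform shifts each frequency component by -pi/2.
H{cos(wt)} = sin(wt)
With w = 10: H{cos(10t)} = sin(10t)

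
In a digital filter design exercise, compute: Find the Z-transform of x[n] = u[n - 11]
Using the time-shift property: Z{u[n-11]} = z^(-11)*z/(z-1)
= z^(-10)/(z-1)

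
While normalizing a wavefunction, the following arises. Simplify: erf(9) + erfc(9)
By definition erfc(x)=1 - erf(x)
erf(9) + erfc(9)=erf(9) + 1 - erf(9)=1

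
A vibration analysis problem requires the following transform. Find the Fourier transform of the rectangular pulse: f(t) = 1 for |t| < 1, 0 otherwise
F(omega) = integral from -1 to 1 of e^(-j * omega * t) dt
= 2 * sin(1 * omega)/omega = 2 * sinc(1 * omega/pi)

Answer: 2 * sin(1 * omega)/omega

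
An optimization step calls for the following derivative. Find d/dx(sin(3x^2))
Chain rule: d/dx[sin(u)] = cos(u)·u' where u = 3x^2
u' = 6x

Answer: 6x·cos(3x^2)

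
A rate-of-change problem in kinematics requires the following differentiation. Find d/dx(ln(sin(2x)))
Chain rule: d/dx[ln(u)] = u'/u where u = sin(2x)
u' = 2cos(2x)

Answer: (2cos(2x))/(sin(2x))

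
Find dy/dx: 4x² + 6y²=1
Differentiate: 8x + 12y·(dy/dx)=0
dy/dx=-8x/(12y)=-(2/3)·(x/y)

Answer: dy/dx=-(2/3)·(x/y)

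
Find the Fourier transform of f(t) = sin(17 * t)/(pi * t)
sin(W * t)/(pi * t)=(W/pi) * sinc(W * t/pi) is the impulse response of the ideal low-pass filter with cutoff W (here W=17).
Its Fourier transform is a rectangular function:
F(omega)=1 for |omega| < 17, 0 otherwise

Answer: rect(omega/34) [i.e., 1 for |omega| < 17, 0 otherwise]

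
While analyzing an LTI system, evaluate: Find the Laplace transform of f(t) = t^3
L{t^n}=n!/s^(n + 1)
L{t^3}=3!/s^4=6/s^4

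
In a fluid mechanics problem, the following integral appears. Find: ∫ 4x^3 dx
Using power rule: ∫ 4x^3 dx=4/4 x^4+C=x^4+C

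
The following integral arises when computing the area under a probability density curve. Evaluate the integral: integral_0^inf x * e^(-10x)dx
This is a Gamma integral. Substitute u=10x (du=10 dx):
integral_0^inf x*e^(-10x) dx=(1/10^2) integral_0^inf u^1*e^(-u) du
=Gamma(2)/10^2=1!/10^2=1/100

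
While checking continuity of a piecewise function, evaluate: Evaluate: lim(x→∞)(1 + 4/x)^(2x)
Rewrite as [(1 + 4/x)^x]^2.
lim(1 + 4/x)^x = e^4, so limit = (e^4)^2 = e^8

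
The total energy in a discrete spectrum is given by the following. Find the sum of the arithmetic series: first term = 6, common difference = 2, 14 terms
Last term: a_n=6 + (14 - 1)·2=32
Sum=n(a_1 + a_n)/2=14(6 + 32)/2=266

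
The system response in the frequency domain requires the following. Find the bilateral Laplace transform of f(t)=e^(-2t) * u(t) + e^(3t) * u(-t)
For e^(-2t)*u(t): L=1/(s + 2), Re(s) > -2
For e^(3t)*u(-t): L=-1/(s-3), Re(s) < 3
Combined: F(s)=1/(s + 2) - 1/(s-3), -2 < Re(s) < 3

Answer: 1/(s + 2) - 1/(s-3), ROC: -2 < Re(s) < 3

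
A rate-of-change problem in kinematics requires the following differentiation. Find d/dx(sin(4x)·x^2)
Product rule: (fg)' = f'g + fg'
f = sin(4x), f' = 4·cos(4x)
g = x^2, g' = 2x

Answer: 4·cos(4x)·x^2 + 2·sin(4x)·x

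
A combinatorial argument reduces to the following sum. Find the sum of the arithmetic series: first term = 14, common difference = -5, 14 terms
Last term: a_n=14 + (14 - 1)·-5=-51
Sum=n(a_1 + a_n)/2=14(14 + (-51))/2=-259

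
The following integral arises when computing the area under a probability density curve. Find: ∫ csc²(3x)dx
Since d/dx[-cot(3x)] = 3csc²(3x), integral = -cot(3x)/3 + C

Answer: (-1/3)cot(3x) + C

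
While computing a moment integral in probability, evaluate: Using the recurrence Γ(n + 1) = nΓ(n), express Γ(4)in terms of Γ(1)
Γ(4)=3Γ(3)=3·2Γ(2)=...=3!·Γ(1)=6·Γ(1)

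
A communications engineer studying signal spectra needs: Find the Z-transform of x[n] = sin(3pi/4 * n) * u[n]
Z{sin(w0 * n) * u[n]}=z * sin(w0)/(z^2 - 2z * cos(w0) + 1)
With w0=3pi/4: X(z)=z * sin(3pi/4)/(z^2 - 2z * cos(3pi/4) + 1)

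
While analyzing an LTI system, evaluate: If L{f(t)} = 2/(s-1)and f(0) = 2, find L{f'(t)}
L{f'(t)} = s·F(s) - f(0) = 2s/(s-1)-2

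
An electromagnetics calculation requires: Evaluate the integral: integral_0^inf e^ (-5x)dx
integral_0^inf e^(-5x) dx = [-1/5*e^(-5x)]_0^inf
= 0 - (-1/5) = 1/5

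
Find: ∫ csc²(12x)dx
Since d/dx[-cot(12x)]=12csc²(12x), integral=-cot(12x)/12+C

Answer: (-1/12)cot(12x)+C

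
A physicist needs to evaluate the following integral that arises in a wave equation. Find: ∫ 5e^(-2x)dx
Since d/dx[e^(-2x)]=-2e^(-2x), we get -5/2 e^(-2x)+C

Answer: (-5/2)e^(-2x)+C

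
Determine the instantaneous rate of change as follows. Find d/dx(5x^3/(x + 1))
Quotient rule: (f/g)' = (f'g - fg')/g²
f = 5x^3, f' = 15x^2
g = x+1, g' = 1

Answer: (15x^2·(x+1)-5x^3)/(x+1)²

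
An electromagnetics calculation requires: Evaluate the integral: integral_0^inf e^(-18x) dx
integral_0^inf e^(-18x) dx = [-1/18 * e^(-18x)]_0^inf
= 0 - (-1/18) = 1/18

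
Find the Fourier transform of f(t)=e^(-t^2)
The Fourier transform of a Gaussian e^(-t^2) is sqrt(pi) * e^(-omega^2/4).
With a = 1: F(omega) = sqrt(pi) * e^(-omega^2/4)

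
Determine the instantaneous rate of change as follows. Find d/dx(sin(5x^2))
Chain rule: d/dx[sin(u)]=cos(u)·u' where u=5x^2
u'=10x

Answer: 10x·cos(5x^2)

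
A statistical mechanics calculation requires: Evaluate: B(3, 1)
B(x,y) = Γ(x)Γ(y)/Γ(x+y) = (x-1)!(y-1)!/(x+y-1)!
B(3,1) = 2!·0!/3! = 1/3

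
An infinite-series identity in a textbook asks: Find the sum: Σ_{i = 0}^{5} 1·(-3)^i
Geometric series: S = a(1 - r^n)/(1 - r)
a = 1, r = -3, n = 6
S = 1(1 - 729)/4 = -182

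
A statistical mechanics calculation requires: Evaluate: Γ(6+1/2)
Γ(n + 1/2)=(2n)!√π/(4^n·n!)
=479001600√π/(4096·720)=(10395/64)·√π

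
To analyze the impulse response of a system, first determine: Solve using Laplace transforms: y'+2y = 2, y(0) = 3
Take L of both sides: sY(s)-3+2Y(s)=2/s
Y(s)(s+2)=2/s+3
Y(s)=2/(s(s+2))+3/(s+2)
Partial fractions: 2/(s(s+2))=1/s - 1/(s+2)
So Y(s)=1/s+2/(s+2)
Inverse transform (L^(-1){1/s}=1, L^(-1){1/(s+2)}=e^(-2t)):

Answer: y(t)=1+2·e^(-2t)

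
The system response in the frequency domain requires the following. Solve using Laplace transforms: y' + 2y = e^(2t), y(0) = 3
Take L: sY - 3+2Y = 1/(s-2)
Y(s+2) = 1/(s-2)+3
Y = 1/((s-2)(s+2))+3/(s+2)
Partial fractions: 1/((s-2)(s+2)) = (1/4)/(s-2) - (1/4)/(s+2)
So Y = (1/4)/(s-2)+(11/4)/(s+2)
Inverse Laplace transform (L^(-1){1/(s-2)} = e^(2t), L^(-1){1/(s+2)} = e^(-2t)):

Answer: y(t) = (1/4)·e^(2t)+(11/4)·e^(-2t)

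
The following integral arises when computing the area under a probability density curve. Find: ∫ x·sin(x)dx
By parts: u = x, dv = sin(x) dx
du = dx, v = -cos(x)
= -x·cos(x) + sin(x) + C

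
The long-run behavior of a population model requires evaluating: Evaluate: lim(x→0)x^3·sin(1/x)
Squeeze theorem: -|x^3| ≤ x^3·sin(1/x) ≤ |x^3|
Since x^3 → 0 as x → 0, by squeeze theorem the limit is 0

Answer: 0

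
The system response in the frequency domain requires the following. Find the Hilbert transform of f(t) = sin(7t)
The Hilbert transform shifts each frequency component by -pi/2.
H{sin(wt)} = -cos(wt)
With w = 7: H{sin(7t)} = -cos(7t)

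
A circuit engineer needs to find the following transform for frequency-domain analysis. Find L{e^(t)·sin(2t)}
First shifting: L{e^(at)f(t)} = F(s-a)
L{sin(2t)} = 2/(s²+4)
Shift: 2/((s-1)²+4)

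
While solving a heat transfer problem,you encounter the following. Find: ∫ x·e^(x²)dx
Let u = x², du = 2x dx
∫ (1/2)e^u du = e^u/2+C

Answer: e^(x²)/2+C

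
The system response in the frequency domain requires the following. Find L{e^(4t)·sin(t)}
First shifting: L{e^(at)f(t)} = F(s-a)
L{sin(t)} = 1/(s²+1)
Shift: 1/((s-4)²+1)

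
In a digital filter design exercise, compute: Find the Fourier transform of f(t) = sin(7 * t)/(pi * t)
sin(W * t)/(pi * t)=(W/pi) * sinc(W * t/pi) is the impulse response of the ideal low-pass filter with cutoff W (here W=7).
Its Fourier transform is a rectangular function:
F(omega)=1 for |omega| < 7, 0 otherwise

Answer: rect(omega/14) [i.e., 1 for |omega| < 7, 0 otherwise]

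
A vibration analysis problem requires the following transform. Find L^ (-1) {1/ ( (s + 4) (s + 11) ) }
Partial fractions: 1/((s + 4)(s + 11)) = A/(s + 4) + B/(s + 11)
Cover-up: A = 1/(s + 11)|_{s = -4} = 1/7; B = 1/(s + 4)|_{s = -11} = -1/7
L^(-1) = (1/7)e^(-4t) - (1/7)e^(-11t)

Answer: (1/7)(e^(-4t) - e^(-11t))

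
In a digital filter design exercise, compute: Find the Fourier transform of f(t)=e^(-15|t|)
Using the standard pair: F{e^(-a|t|)} = 2a/(a^2+omega^2)
With a = 15: F(omega) = 30/(225+omega^2)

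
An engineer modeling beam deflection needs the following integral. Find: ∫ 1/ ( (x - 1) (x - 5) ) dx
Partial fractions: 1/((x-1)(x-5))=A/(x-1)+B/(x-5)
A=-1/4, B=1/4
∫ [-1/4· 1/(x-1)+1/4· 1/(x-5)] dx
=(1/4)[ln|x-5| - ln|x-1|]+C

Answer: (1/4)·ln|(x-5)/(x-1)|+C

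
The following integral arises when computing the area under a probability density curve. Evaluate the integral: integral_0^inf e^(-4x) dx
integral_0^inf e^(-4x) dx = [-1/4*e^(-4x)]_0^inf
= 0 - (-1/4) = 1/4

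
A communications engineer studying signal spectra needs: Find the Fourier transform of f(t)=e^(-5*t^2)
The Fourier transform of a Gaussian e^(-a * t^2) is sqrt(pi/a) * e^(-omega^2/(4a)).
With a = 5: F(omega) = sqrt(pi/5) * e^(-omega^2/20)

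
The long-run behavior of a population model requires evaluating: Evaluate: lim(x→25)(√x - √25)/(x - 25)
Multiply by conjugate (√x+√25)/(√x+√25):
=(x - 25)/((x - 25)(√x+√25))=1/(√x+√25)
As x → 25: 1/(2√25)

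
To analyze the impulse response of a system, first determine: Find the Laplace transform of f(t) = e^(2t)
L{e^(at)} = 1/(s-a)
L{e^(2t)} = 1/(s-2)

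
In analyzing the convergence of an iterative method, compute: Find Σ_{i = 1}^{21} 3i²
= 3·n(n+1)(2n+1)/6 = 3·21·22·43/6 = 9933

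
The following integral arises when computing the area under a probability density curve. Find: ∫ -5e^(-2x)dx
Since d/dx[e^(-2x)] = -2e^(-2x), we get 5/2 e^(-2x) + C

Answer: (5/2)e^(-2x) + C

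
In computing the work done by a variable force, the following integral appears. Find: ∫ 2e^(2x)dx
Since d/dx[e^(2x)]=2e^(2x), we get 1 e^(2x) + C

Answer: e^(2x) + C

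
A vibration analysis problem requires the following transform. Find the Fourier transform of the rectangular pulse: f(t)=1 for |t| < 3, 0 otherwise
F(omega)=integral from -3 to 3 of e^(-j * omega * t) dt
=2 * sin(3 * omega)/omega=6 * sinc(3 * omega/pi)

Answer: 2 * sin(3 * omega)/omega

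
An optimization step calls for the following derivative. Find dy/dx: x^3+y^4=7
Differentiate: 3x^2+4y^3·(dy/dx)=0
dy/dx=-3x^2/(4y^3)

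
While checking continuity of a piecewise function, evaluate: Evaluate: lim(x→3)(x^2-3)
Polynomial is continuous, so substitute x=3:
1·3^2 - 3=6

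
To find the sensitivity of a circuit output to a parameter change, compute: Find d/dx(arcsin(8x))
d/dx[arcsin(u)] = u'/√(1-u²), u = 8x, u' = 8

Answer: 8/√(1-64x²)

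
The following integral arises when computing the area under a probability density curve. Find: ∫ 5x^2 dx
Using power rule: ∫ 5x^2 dx = 5/3 x^3+C = (5/3)x^3+C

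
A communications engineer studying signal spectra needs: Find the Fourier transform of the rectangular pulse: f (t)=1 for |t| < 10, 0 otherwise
F(omega)=integral from -10 to 10 of e^(-j * omega * t) dt
=2 * sin(10 * omega)/omega=20 * sinc(10 * omega/pi)

Answer: 2 * sin(10 * omega)/omega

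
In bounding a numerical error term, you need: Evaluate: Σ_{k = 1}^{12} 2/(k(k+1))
Partial fractions: 2/(k(k+1)) = 2/k - 2/(k+1)
Telescoping sum: 2(1-1/13) = 2·12/13

Answer: 24/13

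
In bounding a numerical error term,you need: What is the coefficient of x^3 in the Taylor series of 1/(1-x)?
1/(1-x)=Σ x^n for |x|<1
All coefficients are 1

Answer: 1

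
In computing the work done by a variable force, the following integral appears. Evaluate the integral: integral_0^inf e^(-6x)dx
integral_0^inf e^(-6x) dx=[-1/6 * e^(-6x)]_0^inf
=0 - (-1/6)=1/6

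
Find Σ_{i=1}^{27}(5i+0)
= 5·Σ i+0·27 = 5·378+0 = 1890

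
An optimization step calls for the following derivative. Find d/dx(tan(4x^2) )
Chain rule: d/dx[tan(u)]=sec²(u)·u' where u=4x^2
u'=8x

Answer: 8x·sec²(4x^2)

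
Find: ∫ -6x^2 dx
Using power rule: ∫ -6x^2 dx = -6/3 x^3 + C = -2x^3 + C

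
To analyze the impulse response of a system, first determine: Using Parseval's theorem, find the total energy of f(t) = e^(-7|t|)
Parseval's theorem: E=integral |f(t)|^2 dt=(1/2pi) integral |F(omega)|^2 domega
E=integral_{-inf}^{inf} e^(-14|t|) dt=2*integral_0^inf e^(-14t) dt=2/(2*7)=1/7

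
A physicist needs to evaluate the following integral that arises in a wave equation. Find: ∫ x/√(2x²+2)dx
Let u = 2x²+2, du = 4x dx
∫ (1/4)·u^(-1/2) du = √u/2+C

Answer: √(2x²+2)/2+C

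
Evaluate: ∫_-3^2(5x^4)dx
Step 1: Find antiderivative F(x)=x^5
Step 2: F(2) - F(-3)=32 - (-243)=275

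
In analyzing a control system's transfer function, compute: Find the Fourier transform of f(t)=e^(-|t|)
Using the standard pair: F{e^(-a|t|)}=2a/(a^2+omega^2)
With a=1: F(omega)=2/(1+omega^2)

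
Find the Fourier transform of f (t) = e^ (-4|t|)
Using the standard pair: F{e^(-a|t|)}=2a/(a^2+omega^2)
With a=4: F(omega)=8/(16+omega^2)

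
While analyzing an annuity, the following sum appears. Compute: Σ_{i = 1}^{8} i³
Using formula: Σ i^3 = [n(n + 1)/2]² = [8·9/2]² = 1296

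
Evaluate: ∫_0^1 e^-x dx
Antiderivative: -e^-x
Evaluate: -(e^-1-1)

Answer: (e^-1-1)/(-1)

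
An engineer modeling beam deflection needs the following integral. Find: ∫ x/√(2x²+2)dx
Let u = 2x²+2, du = 4x dx
∫ (1/4)·u^(-1/2) du = √u/2+C

Answer: √(2x²+2)/2+C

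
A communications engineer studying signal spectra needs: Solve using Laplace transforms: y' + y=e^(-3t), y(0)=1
Take L: sY - 1+Y=1/(s+3)
Y(s+1)=1/(s+3)+1
Y=1/((s+3)(s+1))+1/(s+1)
Partial fractions: 1/((s+3)(s+1))=-(1/2)/(s+3)+(1/2)/(s+1)
So Y=-(1/2)/(s+3)+(3/2)/(s+1)
Inverse Laplace transform (L^(-1){1/(s+3)}=e^(-3t), L^(-1){1/(s+1)}=e^(-t)):

Answer: y(t)=(-1/2)·e^(-3t)+(3/2)·e^(-t)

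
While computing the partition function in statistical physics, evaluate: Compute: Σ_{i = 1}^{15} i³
Using formula: Σ i^3=[n(n + 1)/2]²=[15·16/2]²=14400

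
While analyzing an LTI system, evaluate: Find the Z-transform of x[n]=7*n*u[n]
Z{n * u[n]} = z/(z-1)^2
By linearity: Z{7 * n * u[n]} = 7z/(z-1)^2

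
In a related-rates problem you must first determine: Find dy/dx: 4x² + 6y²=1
Differentiate: 8x+12y·(dy/dx) = 0
dy/dx = -8x/(12y) = -(2/3)·(x/y)

Answer: dy/dx = -(2/3)·(x/y)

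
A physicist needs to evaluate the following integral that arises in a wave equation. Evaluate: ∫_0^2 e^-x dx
Antiderivative: -e^-x
Evaluate: -(e^-2 - 1)

Answer: (e^-2 - 1)/(-1)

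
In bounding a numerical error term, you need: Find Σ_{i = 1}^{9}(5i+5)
= 5·Σ i+5·9 = 5·45+45 = 270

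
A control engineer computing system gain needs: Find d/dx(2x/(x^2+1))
Quotient rule: (f/g)'=(f'g - fg')/g²
f=2x, f'=2
g=x^2 + 1, g'=2x

Answer: (2·(x^2 + 1) - 4x^2)/(x^2 + 1)²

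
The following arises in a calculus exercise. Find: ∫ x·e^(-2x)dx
Integration by parts: u = x, dv = e^(-2x) dx
du = dx, v = e^(-2x)/(-2)
= x·e^(-2x)/(-2) - ∫ e^(-2x)/(-2) dx
= x·e^(-2x)/(-2) - e^(-2x)/4+C

Answer: e^(-2x)(x/(-2)-1/4)+C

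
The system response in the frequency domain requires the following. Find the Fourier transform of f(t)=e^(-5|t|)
Using the standard pair: F{e^(-a|t|)} = 2a/(a^2 + omega^2)
With a = 5: F(omega) = 10/(25 + omega^2)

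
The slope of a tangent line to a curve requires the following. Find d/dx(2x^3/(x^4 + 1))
Quotient rule: (f/g)'=(f'g - fg')/g²
f=2x^3, f'=6x^2
g=x^4 + 1, g'=4x^3

Answer: (6x^2·(x^4 + 1) - 8x^6)/(x^4 + 1)²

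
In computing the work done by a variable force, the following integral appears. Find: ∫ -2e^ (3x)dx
Since d/dx[e^(3x)]=3e^(3x), we get -2/3 e^(3x) + C

Answer: (-2/3)e^(3x) + C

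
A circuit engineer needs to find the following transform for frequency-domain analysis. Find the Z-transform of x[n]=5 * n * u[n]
Z{n * u[n]} = z/(z-1)^2
By linearity: Z{5 * n * u[n]} = 5z/(z-1)^2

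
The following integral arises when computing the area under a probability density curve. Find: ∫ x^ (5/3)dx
Power rule: ∫ x^(5/3) dx=x^(8/3)/(8/3)+C

Answer: (3/8)·x^(8/3)+C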